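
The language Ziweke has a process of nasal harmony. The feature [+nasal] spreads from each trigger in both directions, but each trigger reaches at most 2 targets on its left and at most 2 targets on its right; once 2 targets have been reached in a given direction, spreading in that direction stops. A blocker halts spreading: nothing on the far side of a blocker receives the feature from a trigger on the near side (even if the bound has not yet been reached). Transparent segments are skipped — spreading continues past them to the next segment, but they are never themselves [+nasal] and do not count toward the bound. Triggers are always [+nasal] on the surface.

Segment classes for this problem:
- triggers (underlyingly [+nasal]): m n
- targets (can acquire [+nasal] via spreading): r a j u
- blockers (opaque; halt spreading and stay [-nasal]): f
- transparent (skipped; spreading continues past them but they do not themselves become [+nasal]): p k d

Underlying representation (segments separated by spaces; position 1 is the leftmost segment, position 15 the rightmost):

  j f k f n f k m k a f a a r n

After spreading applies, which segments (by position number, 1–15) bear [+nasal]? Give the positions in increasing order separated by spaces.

5 8 10 13 14 15

From /n/ at 5 rightward: 6 /f/ blocks.
From /n/ at 5 leftward: 4 /f/ blocks.
From /m/ at 8 rightward: 9 /k/ transparent; 10 /a/ → [+nasal]; 11 /f/ blocks.
From /m/ at 8 leftward: 7 /k/ transparent; 6 /f/ blocks.
From /n/ at 15 rightward: word edge.
From /n/ at 15 leftward: 14 /r/ → [+nasal]; 13 /a/ → [+nasal]; bound reached.
Targets with no active source: positions 1 12 stay [-nasal].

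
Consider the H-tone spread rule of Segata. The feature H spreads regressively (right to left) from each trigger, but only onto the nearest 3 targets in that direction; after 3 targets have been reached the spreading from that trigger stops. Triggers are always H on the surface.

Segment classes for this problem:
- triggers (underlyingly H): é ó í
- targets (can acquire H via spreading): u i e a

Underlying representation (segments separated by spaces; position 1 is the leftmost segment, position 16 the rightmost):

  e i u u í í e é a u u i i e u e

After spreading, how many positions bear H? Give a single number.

From /í/ at 5 leftward: 4 /u/ → H; 3 /u/ → H; 2 /i/ → H; bound reached.
From /í/ at 6 leftward: 5 /í/ is itself a trigger — this domain ends here.
From /é/ at 8 leftward: 7 /e/ → H; 6 /í/ is itself a trigger — this domain ends here.
Targets with no active source: positions 1 9 10 11 12 13 14 15 16 stay [-high tone].
H positions on the surface: 2 3 4 5 6 7 8.

7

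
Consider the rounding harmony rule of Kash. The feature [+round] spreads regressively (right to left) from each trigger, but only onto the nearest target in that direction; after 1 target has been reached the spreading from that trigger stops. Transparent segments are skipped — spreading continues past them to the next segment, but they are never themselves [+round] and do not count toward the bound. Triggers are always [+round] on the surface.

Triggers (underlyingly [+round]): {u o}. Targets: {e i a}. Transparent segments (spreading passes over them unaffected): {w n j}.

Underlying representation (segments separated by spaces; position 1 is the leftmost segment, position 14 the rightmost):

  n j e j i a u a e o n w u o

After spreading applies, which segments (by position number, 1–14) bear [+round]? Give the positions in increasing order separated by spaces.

6 7 9 10 13 14

From /u/ at 7 leftward: 6 /a/ → [+round]; bound reached.
From /o/ at 10 leftward: 9 /e/ → [+round]; bound reached.
From /u/ at 13 leftward: 12 /w/ transparent; 11 /n/ transparent; 10 /o/ is itself a trigger — this domain ends here.
From /o/ at 14 leftward: 13 /u/ is itself a trigger — this domain ends here.
Targets with no active source: positions 3 5 8 stay [-round].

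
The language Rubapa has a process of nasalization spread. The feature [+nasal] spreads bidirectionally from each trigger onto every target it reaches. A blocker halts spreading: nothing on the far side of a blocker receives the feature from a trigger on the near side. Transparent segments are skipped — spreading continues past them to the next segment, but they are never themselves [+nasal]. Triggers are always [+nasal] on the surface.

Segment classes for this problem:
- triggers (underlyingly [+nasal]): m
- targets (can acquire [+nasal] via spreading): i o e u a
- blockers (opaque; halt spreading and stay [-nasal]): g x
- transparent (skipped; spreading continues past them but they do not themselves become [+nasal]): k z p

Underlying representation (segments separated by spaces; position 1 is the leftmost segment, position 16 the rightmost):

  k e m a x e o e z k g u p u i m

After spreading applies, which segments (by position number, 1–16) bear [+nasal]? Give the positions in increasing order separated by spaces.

2 3 4 12 14 15 16

From /m/ at 3 rightward: 4 /a/ → [+nasal]; 5 /x/ blocks.
From /m/ at 3 leftward: 2 /e/ → [+nasal]; 1 /k/ transparent; word edge.
From /m/ at 16 rightward: word edge.
From /m/ at 16 leftward: 15 /i/ → [+nasal]; 14 /u/ → [+nasal]; 13 /p/ transparent; 12 /u/ → [+nasal]; 11 /g/ blocks.
Targets with no active source: positions 6 7 8 stay [-nasal].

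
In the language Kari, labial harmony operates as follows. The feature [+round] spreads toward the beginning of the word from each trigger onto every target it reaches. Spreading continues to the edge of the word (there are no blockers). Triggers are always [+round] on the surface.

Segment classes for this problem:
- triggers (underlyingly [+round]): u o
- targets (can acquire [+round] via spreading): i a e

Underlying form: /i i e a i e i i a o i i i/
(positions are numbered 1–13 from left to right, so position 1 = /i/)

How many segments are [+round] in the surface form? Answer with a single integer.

10

From /o/ at 10 leftward: 9 /a/ → [+round]; 8 /i/ → [+round]; 7 /i/ → [+round]; 6 /e/ → [+round]; 5 /i/ → [+round]; 4 /a/ → [+round]; 3 /e/ → [+round]; 2 /i/ → [+round]; 1 /i/ → [+round]; word edge.
Targets with no active source: positions 11 12 13 stay [-round].
[+round] positions on the surface: 1 2 3 4 5 6 7 8 9 10.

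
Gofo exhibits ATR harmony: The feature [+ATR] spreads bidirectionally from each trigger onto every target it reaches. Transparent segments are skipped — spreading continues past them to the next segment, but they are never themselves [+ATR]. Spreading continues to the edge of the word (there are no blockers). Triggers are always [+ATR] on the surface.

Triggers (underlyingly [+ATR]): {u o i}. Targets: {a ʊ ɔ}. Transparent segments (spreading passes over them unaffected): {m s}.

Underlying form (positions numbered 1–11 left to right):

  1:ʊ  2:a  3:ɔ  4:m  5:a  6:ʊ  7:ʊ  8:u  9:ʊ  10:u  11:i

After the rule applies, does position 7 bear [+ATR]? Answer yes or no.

yes

From /u/ at 8 rightward: 9 /ʊ/ → [+ATR]; 10 /u/ is itself a trigger — this domain ends here.
From /u/ at 8 leftward: 7 /ʊ/ → [+ATR]; 6 /ʊ/ → [+ATR]; 5 /a/ → [+ATR]; 4 /m/ transparent; 3 /ɔ/ → [+ATR]; 2 /a/ → [+ATR]; 1 /ʊ/ → [+ATR]; word edge.
From /u/ at 10 rightward: 11 /i/ is itself a trigger — this domain ends here.
From /u/ at 10 leftward: 9 /ʊ/ → [+ATR]; 8 /u/ is itself a trigger — this domain ends here.
From /i/ at 11 rightward: word edge.
From /i/ at 11 leftward: 10 /u/ is itself a trigger — this domain ends here.
[+ATR] positions on the surface: 1 2 3 5 6 7 8 9 10 11.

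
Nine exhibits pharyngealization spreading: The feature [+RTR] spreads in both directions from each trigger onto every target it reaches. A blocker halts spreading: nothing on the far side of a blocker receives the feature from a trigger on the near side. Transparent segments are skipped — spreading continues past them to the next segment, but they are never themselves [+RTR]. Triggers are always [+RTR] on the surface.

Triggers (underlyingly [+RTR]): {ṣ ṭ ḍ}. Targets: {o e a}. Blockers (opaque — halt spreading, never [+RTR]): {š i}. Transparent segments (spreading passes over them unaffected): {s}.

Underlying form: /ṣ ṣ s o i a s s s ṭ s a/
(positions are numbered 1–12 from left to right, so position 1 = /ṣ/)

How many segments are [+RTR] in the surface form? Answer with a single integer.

6

From /ṣ/ at 1 rightward: 2 /ṣ/ is itself a trigger — this domain ends here.
From /ṣ/ at 1 leftward: word edge.
From /ṣ/ at 2 rightward: 3 /s/ transparent; 4 /o/ → [+RTR]; 5 /i/ blocks.
From /ṣ/ at 2 leftward: 1 /ṣ/ is itself a trigger — this domain ends here.
From /ṭ/ at 10 rightward: 11 /s/ transparent; 12 /a/ → [+RTR]; word edge.
From /ṭ/ at 10 leftward: 9 /s/ transparent; 8 /s/ transparent; 7 /s/ transparent; 6 /a/ → [+RTR]; 5 /i/ blocks.
[+RTR] positions on the surface: 1 2 4 6 10 12.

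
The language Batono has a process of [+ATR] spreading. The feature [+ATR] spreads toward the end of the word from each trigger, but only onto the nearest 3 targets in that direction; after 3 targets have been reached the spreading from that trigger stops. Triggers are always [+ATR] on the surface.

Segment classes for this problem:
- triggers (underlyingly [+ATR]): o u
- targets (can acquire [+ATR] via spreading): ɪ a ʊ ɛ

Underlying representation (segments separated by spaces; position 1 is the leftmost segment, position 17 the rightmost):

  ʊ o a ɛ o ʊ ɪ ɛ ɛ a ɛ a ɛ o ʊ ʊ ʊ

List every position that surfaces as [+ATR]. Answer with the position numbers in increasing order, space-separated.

From /o/ at 2 rightward: 3 /a/ → [+ATR]; 4 /ɛ/ → [+ATR]; 5 /o/ is itself a trigger — this domain ends here.
From /o/ at 5 rightward: 6 /ʊ/ → [+ATR]; 7 /ɪ/ → [+ATR]; 8 /ɛ/ → [+ATR]; bound reached.
From /o/ at 14 rightward: 15 /ʊ/ → [+ATR]; 16 /ʊ/ → [+ATR]; 17 /ʊ/ → [+ATR]; bound reached.
Targets with no active source: positions 1 9 10 11 12 13 stay [-ATR].

2 3 4 5 6 7 8 14 15 16 17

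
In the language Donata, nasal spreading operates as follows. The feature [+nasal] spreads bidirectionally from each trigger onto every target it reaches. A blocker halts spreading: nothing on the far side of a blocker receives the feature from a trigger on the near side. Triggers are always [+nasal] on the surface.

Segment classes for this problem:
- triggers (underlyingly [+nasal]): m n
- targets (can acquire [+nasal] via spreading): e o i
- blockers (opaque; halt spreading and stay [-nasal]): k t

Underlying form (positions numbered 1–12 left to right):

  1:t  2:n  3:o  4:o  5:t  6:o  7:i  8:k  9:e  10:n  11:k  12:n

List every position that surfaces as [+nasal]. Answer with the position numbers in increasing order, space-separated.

2 3 4 9 10 12

From /n/ at 2 rightward: 3 /o/ → [+nasal]; 4 /o/ → [+nasal]; 5 /t/ blocks.
From /n/ at 2 leftward: 1 /t/ blocks.
From /n/ at 10 rightward: 11 /k/ blocks.
From /n/ at 10 leftward: 9 /e/ → [+nasal]; 8 /k/ blocks.
From /n/ at 12 rightward: word edge.
From /n/ at 12 leftward: 11 /k/ blocks.
Targets with no active source: positions 6 7 stay [-nasal].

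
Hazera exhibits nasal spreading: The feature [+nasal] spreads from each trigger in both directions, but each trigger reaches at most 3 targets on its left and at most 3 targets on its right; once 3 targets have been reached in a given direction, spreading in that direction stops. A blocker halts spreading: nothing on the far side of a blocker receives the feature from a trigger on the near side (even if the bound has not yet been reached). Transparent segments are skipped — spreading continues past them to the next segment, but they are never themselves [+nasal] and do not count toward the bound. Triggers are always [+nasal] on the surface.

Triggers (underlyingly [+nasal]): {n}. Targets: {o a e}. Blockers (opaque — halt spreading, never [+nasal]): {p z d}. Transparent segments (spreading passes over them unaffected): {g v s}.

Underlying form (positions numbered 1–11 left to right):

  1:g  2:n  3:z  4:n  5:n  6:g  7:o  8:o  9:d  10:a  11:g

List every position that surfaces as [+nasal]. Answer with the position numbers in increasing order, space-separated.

From /n/ at 2 rightward: 3 /z/ blocks.
From /n/ at 2 leftward: 1 /g/ transparent; word edge.
From /n/ at 4 rightward: 5 /n/ is itself a trigger — this domain ends here.
From /n/ at 4 leftward: 3 /z/ blocks.
From /n/ at 5 rightward: 6 /g/ transparent; 7 /o/ → [+nasal]; 8 /o/ → [+nasal]; 9 /d/ blocks.
From /n/ at 5 leftward: 4 /n/ is itself a trigger — this domain ends here.
Target with no active source: position 10 stays [-nasal].

2 4 5 7 8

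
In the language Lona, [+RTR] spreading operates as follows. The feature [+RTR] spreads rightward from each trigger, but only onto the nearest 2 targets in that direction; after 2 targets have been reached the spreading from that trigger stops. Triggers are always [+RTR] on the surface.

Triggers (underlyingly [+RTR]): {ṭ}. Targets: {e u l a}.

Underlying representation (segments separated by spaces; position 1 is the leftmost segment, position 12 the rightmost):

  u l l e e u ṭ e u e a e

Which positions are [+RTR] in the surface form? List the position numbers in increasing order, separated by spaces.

From /ṭ/ at 7 rightward: 8 /e/ → [+RTR]; 9 /u/ → [+RTR]; bound reached.
Targets with no active source: positions 1 2 3 4 5 6 10 11 12 stay [-emphatic].

7 8 9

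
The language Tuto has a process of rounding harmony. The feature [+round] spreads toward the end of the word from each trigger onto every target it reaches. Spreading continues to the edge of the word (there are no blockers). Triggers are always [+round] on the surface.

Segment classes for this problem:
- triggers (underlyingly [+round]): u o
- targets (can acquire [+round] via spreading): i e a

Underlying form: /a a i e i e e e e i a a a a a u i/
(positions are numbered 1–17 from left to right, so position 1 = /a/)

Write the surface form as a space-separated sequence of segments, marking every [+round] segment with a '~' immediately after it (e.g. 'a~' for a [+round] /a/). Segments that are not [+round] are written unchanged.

From /u/ at 16 rightward: 17 /i/ → [+round]; word edge.
Targets with no active source: positions 1 2 3 4 5 6 7 8 9 10 11 12 13 14 15 stay [-round].
[+round] positions on the surface: 16 17.

a a i e i e e e e i a a a a a u~ i~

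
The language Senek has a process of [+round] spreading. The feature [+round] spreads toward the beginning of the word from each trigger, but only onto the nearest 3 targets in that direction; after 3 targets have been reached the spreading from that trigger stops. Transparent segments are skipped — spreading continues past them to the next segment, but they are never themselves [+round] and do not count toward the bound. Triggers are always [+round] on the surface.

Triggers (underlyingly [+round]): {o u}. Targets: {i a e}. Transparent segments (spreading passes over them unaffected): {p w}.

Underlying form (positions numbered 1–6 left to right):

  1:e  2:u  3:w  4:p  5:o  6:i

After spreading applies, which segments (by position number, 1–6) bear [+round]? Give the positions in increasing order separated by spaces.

From /u/ at 2 leftward: 1 /e/ → [+round]; word edge.
From /o/ at 5 leftward: 4 /p/ transparent; 3 /w/ transparent; 2 /u/ is itself a trigger — this domain ends here.
Target with no active source: position 6 stays [-round].

1 2 5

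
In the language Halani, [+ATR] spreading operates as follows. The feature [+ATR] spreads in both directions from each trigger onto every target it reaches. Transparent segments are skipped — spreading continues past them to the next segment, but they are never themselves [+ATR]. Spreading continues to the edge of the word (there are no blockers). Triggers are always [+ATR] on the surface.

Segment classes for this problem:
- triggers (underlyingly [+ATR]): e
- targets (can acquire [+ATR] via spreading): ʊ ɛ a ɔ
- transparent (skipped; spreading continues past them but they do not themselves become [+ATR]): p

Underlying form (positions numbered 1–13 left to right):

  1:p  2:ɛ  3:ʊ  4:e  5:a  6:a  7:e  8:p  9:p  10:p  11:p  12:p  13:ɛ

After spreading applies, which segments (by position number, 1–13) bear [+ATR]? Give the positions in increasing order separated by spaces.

2 3 4 5 6 7 13

From /e/ at 4 rightward: 5 /a/ → [+ATR]; 6 /a/ → [+ATR]; 7 /e/ is itself a trigger — this domain ends here.
From /e/ at 4 leftward: 3 /ʊ/ → [+ATR]; 2 /ɛ/ → [+ATR]; 1 /p/ transparent; word edge.
From /e/ at 7 rightward: 8 /p/ transparent; 9 /p/ transparent; 10 /p/ transparent; 11 /p/ transparent; 12 /p/ transparent; 13 /ɛ/ → [+ATR]; word edge.
From /e/ at 7 leftward: 6 /a/ → [+ATR]; 5 /a/ → [+ATR]; 4 /e/ is itself a trigger — this domain ends here.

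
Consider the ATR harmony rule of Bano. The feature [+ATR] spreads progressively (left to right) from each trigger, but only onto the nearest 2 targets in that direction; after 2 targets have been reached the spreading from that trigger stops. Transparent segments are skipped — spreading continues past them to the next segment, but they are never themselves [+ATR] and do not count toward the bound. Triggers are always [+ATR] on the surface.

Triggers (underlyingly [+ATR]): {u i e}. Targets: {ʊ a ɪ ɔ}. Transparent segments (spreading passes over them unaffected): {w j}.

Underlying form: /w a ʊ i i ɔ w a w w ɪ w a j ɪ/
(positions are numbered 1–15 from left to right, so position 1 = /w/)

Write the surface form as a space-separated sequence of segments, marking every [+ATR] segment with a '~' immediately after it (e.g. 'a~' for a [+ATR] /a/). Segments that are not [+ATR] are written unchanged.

w a ʊ i~ i~ ɔ~ w a~ w w ɪ w a j ɪ

From /i/ at 4 rightward: 5 /i/ is itself a trigger — this domain ends here.
From /i/ at 5 rightward: 6 /ɔ/ → [+ATR]; 7 /w/ transparent; 8 /a/ → [+ATR]; bound reached.
Targets with no active source: positions 2 3 11 13 15 stay [-ATR].
[+ATR] positions on the surface: 4 5 6 8.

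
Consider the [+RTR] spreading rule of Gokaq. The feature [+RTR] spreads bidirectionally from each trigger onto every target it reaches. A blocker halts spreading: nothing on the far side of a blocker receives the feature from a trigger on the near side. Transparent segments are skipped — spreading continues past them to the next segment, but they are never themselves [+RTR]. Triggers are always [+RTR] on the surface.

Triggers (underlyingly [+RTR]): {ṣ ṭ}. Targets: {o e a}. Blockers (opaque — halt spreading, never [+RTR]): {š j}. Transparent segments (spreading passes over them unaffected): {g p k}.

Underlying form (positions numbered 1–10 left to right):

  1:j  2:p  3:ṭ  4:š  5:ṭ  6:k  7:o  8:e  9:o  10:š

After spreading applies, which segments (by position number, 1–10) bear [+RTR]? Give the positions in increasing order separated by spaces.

From /ṭ/ at 3 rightward: 4 /š/ blocks.
From /ṭ/ at 3 leftward: 2 /p/ transparent; 1 /j/ blocks.
From /ṭ/ at 5 rightward: 6 /k/ transparent; 7 /o/ → [+RTR]; 8 /e/ → [+RTR]; 9 /o/ → [+RTR]; 10 /š/ blocks.
From /ṭ/ at 5 leftward: 4 /š/ blocks.

3 5 7 8 9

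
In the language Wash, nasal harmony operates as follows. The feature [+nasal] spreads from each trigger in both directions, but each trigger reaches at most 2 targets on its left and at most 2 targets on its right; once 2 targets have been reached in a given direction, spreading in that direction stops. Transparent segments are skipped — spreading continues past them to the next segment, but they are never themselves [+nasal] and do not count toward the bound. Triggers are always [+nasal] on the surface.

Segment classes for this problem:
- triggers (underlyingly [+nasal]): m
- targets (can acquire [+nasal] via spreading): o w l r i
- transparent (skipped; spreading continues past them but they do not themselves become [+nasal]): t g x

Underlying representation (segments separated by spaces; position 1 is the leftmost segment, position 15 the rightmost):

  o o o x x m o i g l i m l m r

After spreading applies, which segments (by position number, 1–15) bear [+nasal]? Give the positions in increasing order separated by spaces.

From /m/ at 6 rightward: 7 /o/ → [+nasal]; 8 /i/ → [+nasal]; bound reached.
From /m/ at 6 leftward: 5 /x/ transparent; 4 /x/ transparent; 3 /o/ → [+nasal]; 2 /o/ → [+nasal]; bound reached.
From /m/ at 12 rightward: 13 /l/ → [+nasal]; 14 /m/ is itself a trigger — this domain ends here.
From /m/ at 12 leftward: 11 /i/ → [+nasal]; 10 /l/ → [+nasal]; bound reached.
From /m/ at 14 rightward: 15 /r/ → [+nasal]; word edge.
From /m/ at 14 leftward: 13 /l/ → [+nasal]; 12 /m/ is itself a trigger — this domain ends here.
Target with no active source: position 1 stays [-nasal].

2 3 6 7 8 10 11 12 13 14 15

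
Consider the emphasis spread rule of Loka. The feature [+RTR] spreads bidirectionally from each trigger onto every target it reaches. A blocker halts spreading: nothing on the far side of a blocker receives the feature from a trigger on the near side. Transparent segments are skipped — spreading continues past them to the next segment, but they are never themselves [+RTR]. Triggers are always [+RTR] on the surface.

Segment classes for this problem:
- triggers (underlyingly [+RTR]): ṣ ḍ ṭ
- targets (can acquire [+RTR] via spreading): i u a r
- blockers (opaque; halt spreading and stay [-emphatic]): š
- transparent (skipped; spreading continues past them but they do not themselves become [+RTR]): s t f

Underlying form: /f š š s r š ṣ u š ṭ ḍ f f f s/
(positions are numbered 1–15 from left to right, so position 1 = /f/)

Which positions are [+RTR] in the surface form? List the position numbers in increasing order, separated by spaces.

7 8 10 11

From /ṣ/ at 7 rightward: 8 /u/ → [+RTR]; 9 /š/ blocks.
From /ṣ/ at 7 leftward: 6 /š/ blocks.
From /ṭ/ at 10 rightward: 11 /ḍ/ is itself a trigger — this domain ends here.
From /ṭ/ at 10 leftward: 9 /š/ blocks.
From /ḍ/ at 11 rightward: 12 /f/ transparent; 13 /f/ transparent; 14 /f/ transparent; 15 /s/ transparent; word edge.
From /ḍ/ at 11 leftward: 10 /ṭ/ is itself a trigger — this domain ends here.
Target with no active source: position 5 stays [-emphatic].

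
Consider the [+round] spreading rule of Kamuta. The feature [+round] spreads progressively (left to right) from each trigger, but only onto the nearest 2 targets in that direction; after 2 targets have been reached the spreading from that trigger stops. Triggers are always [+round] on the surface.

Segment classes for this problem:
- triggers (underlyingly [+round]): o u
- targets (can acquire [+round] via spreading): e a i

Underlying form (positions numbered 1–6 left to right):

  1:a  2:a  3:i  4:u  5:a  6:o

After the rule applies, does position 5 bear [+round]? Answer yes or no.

yes

From /u/ at 4 rightward: 5 /a/ → [+round]; 6 /o/ is itself a trigger — this domain ends here.
From /o/ at 6 rightward: word edge.
Targets with no active source: positions 1 2 3 stay [-round].
[+round] positions on the surface: 4 5 6.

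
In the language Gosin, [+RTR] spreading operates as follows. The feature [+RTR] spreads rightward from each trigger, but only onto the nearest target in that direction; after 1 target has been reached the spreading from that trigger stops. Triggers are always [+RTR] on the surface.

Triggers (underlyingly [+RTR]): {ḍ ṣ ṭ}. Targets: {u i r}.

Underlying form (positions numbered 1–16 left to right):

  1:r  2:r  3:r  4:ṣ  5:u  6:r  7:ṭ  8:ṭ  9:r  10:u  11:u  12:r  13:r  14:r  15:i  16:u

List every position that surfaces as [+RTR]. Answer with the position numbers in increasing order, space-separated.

4 5 7 8 9

From /ṣ/ at 4 rightward: 5 /u/ → [+RTR]; bound reached.
From /ṭ/ at 7 rightward: 8 /ṭ/ is itself a trigger — this domain ends here.
From /ṭ/ at 8 rightward: 9 /r/ → [+RTR]; bound reached.
Targets with no active source: positions 1 2 3 6 10 11 12 13 14 15 16 stay [-emphatic].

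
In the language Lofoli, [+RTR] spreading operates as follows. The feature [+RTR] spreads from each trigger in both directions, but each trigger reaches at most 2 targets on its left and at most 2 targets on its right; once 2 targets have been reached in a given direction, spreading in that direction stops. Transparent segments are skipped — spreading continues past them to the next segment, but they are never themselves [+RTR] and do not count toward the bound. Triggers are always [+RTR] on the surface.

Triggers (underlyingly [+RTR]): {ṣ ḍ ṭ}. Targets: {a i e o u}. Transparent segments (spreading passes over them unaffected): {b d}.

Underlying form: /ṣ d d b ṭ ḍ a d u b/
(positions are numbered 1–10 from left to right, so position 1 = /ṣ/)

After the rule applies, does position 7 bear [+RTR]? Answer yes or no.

From /ṣ/ at 1 rightward: 2 /d/ transparent; 3 /d/ transparent; 4 /b/ transparent; 5 /ṭ/ is itself a trigger — this domain ends here.
From /ṣ/ at 1 leftward: word edge.
From /ṭ/ at 5 rightward: 6 /ḍ/ is itself a trigger — this domain ends here.
From /ṭ/ at 5 leftward: 4 /b/ transparent; 3 /d/ transparent; 2 /d/ transparent; 1 /ṣ/ is itself a trigger — this domain ends here.
From /ḍ/ at 6 rightward: 7 /a/ → [+RTR]; 8 /d/ transparent; 9 /u/ → [+RTR]; bound reached.
From /ḍ/ at 6 leftward: 5 /ṭ/ is itself a trigger — this domain ends here.
[+RTR] positions on the surface: 1 5 6 7 9.

yes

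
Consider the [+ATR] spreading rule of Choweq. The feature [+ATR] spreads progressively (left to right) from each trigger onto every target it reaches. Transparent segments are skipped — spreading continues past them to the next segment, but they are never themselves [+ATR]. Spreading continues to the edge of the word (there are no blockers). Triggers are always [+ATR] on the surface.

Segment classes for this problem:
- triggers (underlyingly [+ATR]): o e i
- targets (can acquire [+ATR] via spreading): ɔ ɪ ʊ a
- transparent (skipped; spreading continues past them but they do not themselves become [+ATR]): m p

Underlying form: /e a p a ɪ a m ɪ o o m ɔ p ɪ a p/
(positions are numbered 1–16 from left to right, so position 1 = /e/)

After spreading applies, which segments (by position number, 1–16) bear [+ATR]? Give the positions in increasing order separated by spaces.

1 2 4 5 6 8 9 10 12 14 15

From /e/ at 1 rightward: 2 /a/ → [+ATR]; 3 /p/ transparent; 4 /a/ → [+ATR]; 5 /ɪ/ → [+ATR]; 6 /a/ → [+ATR]; 7 /m/ transparent; 8 /ɪ/ → [+ATR]; 9 /o/ is itself a trigger — this domain ends here.
From /o/ at 9 rightward: 10 /o/ is itself a trigger — this domain ends here.
From /o/ at 10 rightward: 11 /m/ transparent; 12 /ɔ/ → [+ATR]; 13 /p/ transparent; 14 /ɪ/ → [+ATR]; 15 /a/ → [+ATR]; 16 /p/ transparent; word edge.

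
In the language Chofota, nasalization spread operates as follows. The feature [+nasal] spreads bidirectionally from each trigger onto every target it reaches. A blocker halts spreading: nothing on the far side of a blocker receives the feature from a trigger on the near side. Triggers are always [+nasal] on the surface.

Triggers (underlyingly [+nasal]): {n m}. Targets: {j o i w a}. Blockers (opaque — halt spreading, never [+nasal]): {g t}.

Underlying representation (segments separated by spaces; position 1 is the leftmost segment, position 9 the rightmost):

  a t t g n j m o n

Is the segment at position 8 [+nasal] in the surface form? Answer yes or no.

yes

From /n/ at 5 rightward: 6 /j/ → [+nasal]; 7 /m/ is itself a trigger — this domain ends here.
From /n/ at 5 leftward: 4 /g/ blocks.
From /m/ at 7 rightward: 8 /o/ → [+nasal]; 9 /n/ is itself a trigger — this domain ends here.
From /m/ at 7 leftward: 6 /j/ → [+nasal]; 5 /n/ is itself a trigger — this domain ends here.
From /n/ at 9 rightward: word edge.
From /n/ at 9 leftward: 8 /o/ → [+nasal]; 7 /m/ is itself a trigger — this domain ends here.
Target with no active source: position 1 stays [-nasal].
[+nasal] positions on the surface: 5 6 7 8 9.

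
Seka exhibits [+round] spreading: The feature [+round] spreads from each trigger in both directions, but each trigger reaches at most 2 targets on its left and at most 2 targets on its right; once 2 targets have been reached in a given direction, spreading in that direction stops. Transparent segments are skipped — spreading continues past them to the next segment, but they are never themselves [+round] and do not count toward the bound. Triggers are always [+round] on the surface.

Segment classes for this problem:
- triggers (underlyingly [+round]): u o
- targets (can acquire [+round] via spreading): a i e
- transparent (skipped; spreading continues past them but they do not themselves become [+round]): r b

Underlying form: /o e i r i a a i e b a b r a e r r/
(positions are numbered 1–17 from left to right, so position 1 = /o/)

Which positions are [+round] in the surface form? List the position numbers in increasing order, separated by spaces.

From /o/ at 1 rightward: 2 /e/ → [+round]; 3 /i/ → [+round]; bound reached.
From /o/ at 1 leftward: word edge.
Targets with no active source: positions 5 6 7 8 9 11 14 15 stay [-round].

1 2 3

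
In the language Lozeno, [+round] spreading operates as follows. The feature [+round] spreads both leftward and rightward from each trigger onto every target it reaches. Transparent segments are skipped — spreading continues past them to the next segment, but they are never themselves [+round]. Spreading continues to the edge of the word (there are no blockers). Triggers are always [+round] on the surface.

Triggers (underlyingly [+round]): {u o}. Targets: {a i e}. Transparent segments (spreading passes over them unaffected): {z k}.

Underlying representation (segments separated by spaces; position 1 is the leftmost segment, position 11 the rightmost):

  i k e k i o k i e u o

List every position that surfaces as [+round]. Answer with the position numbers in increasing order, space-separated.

From /o/ at 6 rightward: 7 /k/ transparent; 8 /i/ → [+round]; 9 /e/ → [+round]; 10 /u/ is itself a trigger — this domain ends here.
From /o/ at 6 leftward: 5 /i/ → [+round]; 4 /k/ transparent; 3 /e/ → [+round]; 2 /k/ transparent; 1 /i/ → [+round]; word edge.
From /u/ at 10 rightward: 11 /o/ is itself a trigger — this domain ends here.
From /u/ at 10 leftward: 9 /e/ → [+round]; 8 /i/ → [+round]; 7 /k/ transparent; 6 /o/ is itself a trigger — this domain ends here.
From /o/ at 11 rightward: word edge.
From /o/ at 11 leftward: 10 /u/ is itself a trigger — this domain ends here.

1 3 5 6 8 9 10 11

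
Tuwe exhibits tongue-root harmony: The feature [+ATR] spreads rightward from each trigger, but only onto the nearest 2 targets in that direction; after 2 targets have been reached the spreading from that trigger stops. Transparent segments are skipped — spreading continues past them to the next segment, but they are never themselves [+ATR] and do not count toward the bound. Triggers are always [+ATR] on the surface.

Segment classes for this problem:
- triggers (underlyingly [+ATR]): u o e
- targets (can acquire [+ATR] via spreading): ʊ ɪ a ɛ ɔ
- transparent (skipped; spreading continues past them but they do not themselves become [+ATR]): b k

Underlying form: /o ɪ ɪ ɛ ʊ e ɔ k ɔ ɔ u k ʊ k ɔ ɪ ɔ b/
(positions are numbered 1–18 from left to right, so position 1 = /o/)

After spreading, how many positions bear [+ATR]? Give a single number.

9

From /o/ at 1 rightward: 2 /ɪ/ → [+ATR]; 3 /ɪ/ → [+ATR]; bound reached.
From /e/ at 6 rightward: 7 /ɔ/ → [+ATR]; 8 /k/ transparent; 9 /ɔ/ → [+ATR]; bound reached.
From /u/ at 11 rightward: 12 /k/ transparent; 13 /ʊ/ → [+ATR]; 14 /k/ transparent; 15 /ɔ/ → [+ATR]; bound reached.
Targets with no active source: positions 4 5 10 16 17 stay [-ATR].
[+ATR] positions on the surface: 1 2 3 6 7 9 11 13 15.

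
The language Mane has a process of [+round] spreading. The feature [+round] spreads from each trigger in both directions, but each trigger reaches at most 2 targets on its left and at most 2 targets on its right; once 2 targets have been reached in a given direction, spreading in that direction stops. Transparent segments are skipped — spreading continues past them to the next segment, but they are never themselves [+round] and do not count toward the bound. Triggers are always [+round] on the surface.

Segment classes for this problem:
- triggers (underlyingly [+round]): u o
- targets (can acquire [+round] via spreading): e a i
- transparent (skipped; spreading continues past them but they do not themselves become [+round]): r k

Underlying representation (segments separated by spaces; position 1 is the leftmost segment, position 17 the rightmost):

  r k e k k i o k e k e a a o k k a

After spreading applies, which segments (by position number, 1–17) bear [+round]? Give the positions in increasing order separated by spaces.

From /o/ at 7 rightward: 8 /k/ transparent; 9 /e/ → [+round]; 10 /k/ transparent; 11 /e/ → [+round]; bound reached.
From /o/ at 7 leftward: 6 /i/ → [+round]; 5 /k/ transparent; 4 /k/ transparent; 3 /e/ → [+round]; bound reached.
From /o/ at 14 rightward: 15 /k/ transparent; 16 /k/ transparent; 17 /a/ → [+round]; word edge.
From /o/ at 14 leftward: 13 /a/ → [+round]; 12 /a/ → [+round]; bound reached.

3 6 7 9 11 12 13 14 17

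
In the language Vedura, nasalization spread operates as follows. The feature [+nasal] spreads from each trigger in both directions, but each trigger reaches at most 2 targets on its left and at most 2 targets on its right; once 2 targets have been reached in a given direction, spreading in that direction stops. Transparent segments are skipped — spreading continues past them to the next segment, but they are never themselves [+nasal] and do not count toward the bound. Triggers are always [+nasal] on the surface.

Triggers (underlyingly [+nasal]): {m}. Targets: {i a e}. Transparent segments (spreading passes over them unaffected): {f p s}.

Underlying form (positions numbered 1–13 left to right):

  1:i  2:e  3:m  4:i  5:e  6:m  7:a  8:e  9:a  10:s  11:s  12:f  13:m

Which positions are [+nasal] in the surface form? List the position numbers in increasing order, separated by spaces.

1 2 3 4 5 6 7 8 9 13

From /m/ at 3 rightward: 4 /i/ → [+nasal]; 5 /e/ → [+nasal]; bound reached.
From /m/ at 3 leftward: 2 /e/ → [+nasal]; 1 /i/ → [+nasal]; bound reached.
From /m/ at 6 rightward: 7 /a/ → [+nasal]; 8 /e/ → [+nasal]; bound reached.
From /m/ at 6 leftward: 5 /e/ → [+nasal]; 4 /i/ → [+nasal]; bound reached.
From /m/ at 13 rightward: word edge.
From /m/ at 13 leftward: 12 /f/ transparent; 11 /s/ transparent; 10 /s/ transparent; 9 /a/ → [+nasal]; 8 /e/ → [+nasal]; bound reached.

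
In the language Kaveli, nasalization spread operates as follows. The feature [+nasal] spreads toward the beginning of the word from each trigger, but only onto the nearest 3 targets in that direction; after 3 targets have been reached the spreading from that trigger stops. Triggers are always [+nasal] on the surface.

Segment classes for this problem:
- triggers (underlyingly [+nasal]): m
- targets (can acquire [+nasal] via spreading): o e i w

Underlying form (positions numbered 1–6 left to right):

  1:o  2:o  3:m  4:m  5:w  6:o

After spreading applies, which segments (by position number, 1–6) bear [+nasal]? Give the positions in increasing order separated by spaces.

From /m/ at 3 leftward: 2 /o/ → [+nasal]; 1 /o/ → [+nasal]; word edge.
From /m/ at 4 leftward: 3 /m/ is itself a trigger — this domain ends here.
Targets with no active source: positions 5 6 stay [-nasal].

1 2 3 4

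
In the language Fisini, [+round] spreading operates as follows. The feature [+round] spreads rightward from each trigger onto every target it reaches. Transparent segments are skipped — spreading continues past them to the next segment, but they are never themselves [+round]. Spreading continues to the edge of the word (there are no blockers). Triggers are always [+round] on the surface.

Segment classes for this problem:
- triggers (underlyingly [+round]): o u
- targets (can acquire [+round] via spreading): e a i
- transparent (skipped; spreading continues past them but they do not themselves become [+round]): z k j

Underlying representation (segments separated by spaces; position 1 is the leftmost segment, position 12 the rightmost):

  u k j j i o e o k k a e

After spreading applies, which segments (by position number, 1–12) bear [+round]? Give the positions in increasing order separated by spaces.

From /u/ at 1 rightward: 2 /k/ transparent; 3 /j/ transparent; 4 /j/ transparent; 5 /i/ → [+round]; 6 /o/ is itself a trigger — this domain ends here.
From /o/ at 6 rightward: 7 /e/ → [+round]; 8 /o/ is itself a trigger — this domain ends here.
From /o/ at 8 rightward: 9 /k/ transparent; 10 /k/ transparent; 11 /a/ → [+round]; 12 /e/ → [+round]; word edge.

1 5 6 7 8 11 12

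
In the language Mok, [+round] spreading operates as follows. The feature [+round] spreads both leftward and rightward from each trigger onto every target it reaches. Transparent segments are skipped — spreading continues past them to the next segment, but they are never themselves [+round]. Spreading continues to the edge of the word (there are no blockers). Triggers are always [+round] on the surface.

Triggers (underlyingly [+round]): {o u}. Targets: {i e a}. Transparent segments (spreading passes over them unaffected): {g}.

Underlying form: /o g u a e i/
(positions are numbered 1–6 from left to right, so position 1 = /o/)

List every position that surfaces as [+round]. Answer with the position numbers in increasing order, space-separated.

1 3 4 5 6

From /o/ at 1 rightward: 2 /g/ transparent; 3 /u/ is itself a trigger — this domain ends here.
From /o/ at 1 leftward: word edge.
From /u/ at 3 rightward: 4 /a/ → [+round]; 5 /e/ → [+round]; 6 /i/ → [+round]; word edge.
From /u/ at 3 leftward: 2 /g/ transparent; 1 /o/ is itself a trigger — this domain ends here.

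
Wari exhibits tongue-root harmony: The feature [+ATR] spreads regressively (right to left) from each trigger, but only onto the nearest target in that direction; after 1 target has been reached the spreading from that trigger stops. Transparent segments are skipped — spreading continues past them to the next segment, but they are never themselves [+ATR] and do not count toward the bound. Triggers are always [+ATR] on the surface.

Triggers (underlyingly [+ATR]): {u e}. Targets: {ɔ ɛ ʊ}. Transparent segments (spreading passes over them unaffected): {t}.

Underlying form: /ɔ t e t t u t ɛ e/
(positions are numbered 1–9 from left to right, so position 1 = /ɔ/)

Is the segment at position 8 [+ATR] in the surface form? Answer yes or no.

From /e/ at 3 leftward: 2 /t/ transparent; 1 /ɔ/ → [+ATR]; bound reached.
From /u/ at 6 leftward: 5 /t/ transparent; 4 /t/ transparent; 3 /e/ is itself a trigger — this domain ends here.
From /e/ at 9 leftward: 8 /ɛ/ → [+ATR]; bound reached.
[+ATR] positions on the surface: 1 3 6 8 9.

yes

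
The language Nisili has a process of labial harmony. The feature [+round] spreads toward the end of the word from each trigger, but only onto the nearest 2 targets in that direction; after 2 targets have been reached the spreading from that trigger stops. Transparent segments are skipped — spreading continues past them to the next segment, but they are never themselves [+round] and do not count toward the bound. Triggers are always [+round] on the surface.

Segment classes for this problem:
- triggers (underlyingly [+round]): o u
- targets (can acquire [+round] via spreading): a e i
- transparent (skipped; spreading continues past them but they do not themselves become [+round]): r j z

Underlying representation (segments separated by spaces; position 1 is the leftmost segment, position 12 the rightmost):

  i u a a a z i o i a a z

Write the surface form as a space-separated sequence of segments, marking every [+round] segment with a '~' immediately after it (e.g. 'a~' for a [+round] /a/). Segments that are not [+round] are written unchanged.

i u~ a~ a~ a z i o~ i~ a~ a z

From /u/ at 2 rightward: 3 /a/ → [+round]; 4 /a/ → [+round]; bound reached.
From /o/ at 8 rightward: 9 /i/ → [+round]; 10 /a/ → [+round]; bound reached.
Targets with no active source: positions 1 5 7 11 stay [-round].
[+round] positions on the surface: 2 3 4 8 9 10.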